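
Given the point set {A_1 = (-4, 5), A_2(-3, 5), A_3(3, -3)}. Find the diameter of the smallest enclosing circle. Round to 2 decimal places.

10.63

Side lengths²: A_1A_2² = 1, A_1A_3² = 113, A_2A_3² = 100.
Since A_1A_3² = 113 ≥ 100 + 1 = 101, the angle opposite A_1A_3 is not acute, so the smallest enclosing circle has A_1A_3 as diameter.
Centre = midpoint of A_1A_3 = (-0.5, 1), r² = 113/4 = 28.25.
Diameter = 2r = 2√(28.25) ≈ 10.63.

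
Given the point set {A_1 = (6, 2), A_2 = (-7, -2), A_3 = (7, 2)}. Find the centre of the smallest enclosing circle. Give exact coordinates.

Side lengths²: A_1A_2² = 185, A_1A_3² = 1, A_2A_3² = 212.
Since A_2A_3² = 212 ≥ 185 + 1 = 186, the angle opposite A_2A_3 is not acute, so the smallest enclosing circle has A_2A_3 as diameter.
Centre = midpoint of A_2A_3 = (0, 0), r² = 212/4 = 53.
Centre = (0, 0).

(0, 0)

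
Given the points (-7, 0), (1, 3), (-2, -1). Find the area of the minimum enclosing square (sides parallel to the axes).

The bounding box has width 8 and height 4.
An axis-aligned square enclosing the set must have side ≥ max(width, height).
So the minimum side is max(8, 4) = 8.
Area = 8² = 64.

64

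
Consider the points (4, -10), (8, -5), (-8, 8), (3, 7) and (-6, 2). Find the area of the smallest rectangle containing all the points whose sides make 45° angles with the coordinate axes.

240

In coordinates u = x + y, v = x − y the rectangle is axis-aligned; the map (x,y)→(u,v) scales areas by 2.
u-values: -6, 3, 0, 10, -4; range = 10 − (-6) = 16.
v-values: 14, 13, -16, -4, -8; range = 14 − (-16) = 30.
Area = (16 × 30) / 2 = 240.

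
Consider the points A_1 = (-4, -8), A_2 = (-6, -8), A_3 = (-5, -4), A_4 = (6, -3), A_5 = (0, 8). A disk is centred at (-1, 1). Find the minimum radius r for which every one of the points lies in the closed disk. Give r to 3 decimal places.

The required radius is the distance from (-1, 1) to the farthest point.
Squared distances: 90, 106, 41, 65, 50.
Maximum is 106, attained at A_2.
r = √106 ≈ 10.296.

10.296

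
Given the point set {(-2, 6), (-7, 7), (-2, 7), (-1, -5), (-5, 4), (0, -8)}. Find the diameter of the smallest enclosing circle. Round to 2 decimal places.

A smallest enclosing disk is always determined by at most three of the input points on its boundary.
The farthest pair is (-7, 7)–(0, -8) with squared distance 274. The circle on this segment as diameter has centre (-3.5, -0.5) and r² = 274/4 = 68.5.
Check (-2, 6): distance² to centre = 44.5 ≤ 68.5, so it lies inside.
All remaining points lie in this disk, and no smaller disk contains both endpoints, so this is the minimum enclosing circle.
Diameter = 2r = 2√(68.5) ≈ 16.55.

16.55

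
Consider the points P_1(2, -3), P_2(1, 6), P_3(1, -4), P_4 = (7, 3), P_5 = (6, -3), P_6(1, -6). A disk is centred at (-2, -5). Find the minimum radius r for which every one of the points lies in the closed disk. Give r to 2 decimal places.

12.04

The required radius is the distance from (-2, -5) to the farthest point.
Squared distances: 20, 130, 10, 145, 68, 10.
Maximum is 145, attained at P_4.
r = √145 ≈ 12.04.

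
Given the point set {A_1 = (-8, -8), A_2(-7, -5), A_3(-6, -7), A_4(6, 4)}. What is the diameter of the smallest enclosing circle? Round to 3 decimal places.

By Welzl's lemma the MEC is supported by two points (diametrically opposite) or three points (on a circumcircle).
The farthest pair is A_1–A_4 with squared distance 340. The circle on this segment as diameter has centre (-1, -2) and r² = 340/4 = 85.
Check A_2: distance² to centre = 45 ≤ 85, so it lies inside.
All remaining points lie in this disk, and no smaller disk contains both endpoints, so this is the minimum enclosing circle.
Diameter = 2r = 2√85 ≈ 18.439.

18.439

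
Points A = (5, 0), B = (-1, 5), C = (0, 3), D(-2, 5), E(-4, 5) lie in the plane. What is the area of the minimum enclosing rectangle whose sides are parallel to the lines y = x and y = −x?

In coordinates u = x + y, v = x − y the rectangle is axis-aligned; the map (x,y)→(u,v) scales areas by 2.
u-values: 5, 4, 3, 3, 1; range = 5 − 1 = 4.
v-values: 5, -6, -3, -7, -9; range = 5 − (-9) = 14.
Area = (4 × 14) / 2 = 28.

28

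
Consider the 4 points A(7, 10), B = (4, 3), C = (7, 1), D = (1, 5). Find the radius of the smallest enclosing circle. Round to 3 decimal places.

By Welzl's lemma the MEC is supported by two points (diametrically opposite) or three points (on a circumcircle).
The minimum enclosing circle is determined by three boundary points: A, C, D.
Their circumcentre is (17/3, 5.5) with r² = 793/36.
The farthest remaining point B is at distance² 325/36 ≤ 793/36.
r = √(793/36) ≈ 4.693.

4.693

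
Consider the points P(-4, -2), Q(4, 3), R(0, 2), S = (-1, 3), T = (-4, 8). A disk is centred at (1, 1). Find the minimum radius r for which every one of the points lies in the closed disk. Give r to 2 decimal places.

The required radius is the distance from (1, 1) to the farthest point.
Squared distances: 34, 13, 2, 8, 74.
Maximum is 74, attained at T.
r = √74 ≈ 8.60.

8.60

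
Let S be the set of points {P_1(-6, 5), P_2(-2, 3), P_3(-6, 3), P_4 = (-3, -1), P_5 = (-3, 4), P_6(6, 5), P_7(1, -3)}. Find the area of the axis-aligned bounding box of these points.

x ranges over [-6, 6], width 12.
y ranges over [-3, 5], height 8.
Area = 12 × 8 = 96.

96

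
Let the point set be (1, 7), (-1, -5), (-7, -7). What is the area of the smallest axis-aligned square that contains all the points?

The bounding box has width 8 and height 14.
An axis-aligned square enclosing the set must have side ≥ max(width, height).
So the minimum side is max(8, 14) = 14.
Area = 14² = 196.

196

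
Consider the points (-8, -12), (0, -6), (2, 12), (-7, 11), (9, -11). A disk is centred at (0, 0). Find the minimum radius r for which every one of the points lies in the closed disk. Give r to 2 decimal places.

14.42

The required radius is the distance from (0, 0) to the farthest point.
Squared distances: 208, 36, 148, 170, 202.
Maximum is 208, attained at (-8, -12).
r = √208 ≈ 14.42.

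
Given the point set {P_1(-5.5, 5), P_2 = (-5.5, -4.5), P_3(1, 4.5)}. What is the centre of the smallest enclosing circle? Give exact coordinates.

(-135/52, 0.25)

Side lengths²: P_1P_2² = 90.25, P_1P_3² = 42.5, P_2P_3² = 123.25.
Since P_2P_3² = 123.25 < 90.25 + 42.5 = 132.75, the triangle is acute, so the smallest enclosing circle is the circumcircle.
Circumcentre = (-135/52, 0.25), r² = 41905/1352.
Centre = (-135/52, 0.25).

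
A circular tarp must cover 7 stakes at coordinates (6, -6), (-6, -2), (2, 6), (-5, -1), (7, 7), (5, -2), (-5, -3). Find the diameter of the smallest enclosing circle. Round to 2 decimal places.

16.30

The minimum enclosing circle of a finite set is fixed by two of the points (as a diameter) or three (as a circumcircle).
The minimum enclosing circle is determined by three boundary points: (6, -6), (-6, -2), (7, 7).
Their circumcentre is (1.625, 0.875) with r² = 66.40625.
The farthest remaining point (-5, -3) is at distance² 58.90625 ≤ 66.40625.
Diameter = 2r = 2√(66.40625) ≈ 16.30.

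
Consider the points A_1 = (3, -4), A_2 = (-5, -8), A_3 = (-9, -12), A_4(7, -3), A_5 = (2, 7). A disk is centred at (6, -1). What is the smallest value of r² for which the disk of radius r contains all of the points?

The required radius is the distance from (6, -1) to the farthest point.
Squared distances: 18, 170, 346, 5, 80.
Maximum is 346, attained at A_3.

346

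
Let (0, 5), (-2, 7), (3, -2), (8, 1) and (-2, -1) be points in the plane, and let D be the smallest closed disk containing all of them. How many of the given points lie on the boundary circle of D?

3

By Welzl's lemma the MEC is supported by two points (diametrically opposite) or three points (on a circumcircle).
The minimum enclosing circle is determined by three boundary points: (-2, 7), (8, 1), (-2, -1).
Their circumcentre is (2.4, 3) with r² = 35.36.
The farthest remaining point (3, -2) is at distance² 25.36 ≤ 35.36.
The points at distance exactly r from the centre are (-2, 7), (8, 1), (-2, -1) — 3 points.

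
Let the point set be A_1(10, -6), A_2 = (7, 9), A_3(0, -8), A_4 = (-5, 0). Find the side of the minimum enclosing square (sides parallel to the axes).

The bounding box has width 15 and height 17.
An axis-aligned square enclosing the set must have side ≥ max(width, height).
So the minimum side is max(15, 17) = 17.

17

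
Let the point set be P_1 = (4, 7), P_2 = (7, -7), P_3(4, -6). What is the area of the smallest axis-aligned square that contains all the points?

The bounding box has width 3 and height 14.
An axis-aligned square enclosing the set must have side ≥ max(width, height).
So the minimum side is max(3, 14) = 14.
Area = 14² = 196.

196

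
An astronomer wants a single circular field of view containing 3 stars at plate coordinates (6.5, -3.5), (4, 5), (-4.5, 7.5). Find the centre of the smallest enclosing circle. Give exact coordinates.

Call the three points A, B, C in the order given.
Side lengths²: AB² = 78.5, AC² = 242, BC² = 78.5.
Since AC² = 242 ≥ 78.5 + 78.5 = 157, the angle opposite AC is not acute, so the smallest enclosing circle has AC as diameter.
Centre = midpoint of AC = (1, 2), r² = 242/4 = 60.5.
Centre = (1, 2).

(1, 2)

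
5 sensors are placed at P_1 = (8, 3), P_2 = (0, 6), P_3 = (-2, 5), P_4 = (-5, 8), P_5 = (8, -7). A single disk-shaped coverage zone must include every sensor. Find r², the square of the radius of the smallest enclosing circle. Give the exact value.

The farthest pair is P_4–P_5 with squared distance 394. The circle on this segment as diameter has centre (1.5, 0.5) and r² = 394/4 = 98.5.
Check P_1: distance² to centre = 48.5 ≤ 98.5, so it lies inside.
All remaining points lie in this disk, and no smaller disk contains both endpoints, so this is the minimum enclosing circle.

98.5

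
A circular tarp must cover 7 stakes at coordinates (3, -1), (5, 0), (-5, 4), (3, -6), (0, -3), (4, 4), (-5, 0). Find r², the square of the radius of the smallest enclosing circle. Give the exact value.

By Welzl's lemma the MEC is supported by two points (diametrically opposite) or three points (on a circumcircle).
The minimum enclosing circle is determined by three boundary points: (-5, 4), (3, -6), (4, 4).
Their circumcentre is (-0.5, -0.6) with r² = 41.41.
The farthest remaining point (5, 0) is at distance² 30.61 ≤ 41.41.

41.41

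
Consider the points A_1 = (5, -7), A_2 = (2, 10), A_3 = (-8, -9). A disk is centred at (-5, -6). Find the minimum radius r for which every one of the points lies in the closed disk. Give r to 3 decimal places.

The required radius is the distance from (-5, -6) to the farthest point.
Squared distances: 101, 305, 18.
Maximum is 305, attained at A_2.
r = √305 ≈ 17.464.

17.464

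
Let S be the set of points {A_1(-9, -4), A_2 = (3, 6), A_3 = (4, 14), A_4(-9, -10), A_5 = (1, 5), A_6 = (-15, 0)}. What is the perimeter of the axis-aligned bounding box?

86

Width = max x − min x = 4 − (-15) = 19.
Height = max y − min y = 14 − (-10) = 24.
Perimeter = 2(19 + 24) = 86.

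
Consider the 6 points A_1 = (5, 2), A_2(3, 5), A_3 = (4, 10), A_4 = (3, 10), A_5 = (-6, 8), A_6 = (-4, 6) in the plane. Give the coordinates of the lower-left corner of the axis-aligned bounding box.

x-range [-6, 5], y-range [2, 10].
The lower-left corner is (-6, 2).

(-6, 2)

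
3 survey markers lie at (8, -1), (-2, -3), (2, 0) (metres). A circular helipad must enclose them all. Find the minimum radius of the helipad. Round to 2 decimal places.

5.10

Call the three points A, B, C in the order given.
Side lengths²: AB² = 104, AC² = 37, BC² = 25.
Since AB² = 104 ≥ 37 + 25 = 62, the angle opposite AB is not acute, so the smallest enclosing circle has AB as diameter.
Centre = midpoint of AB = (3, -2), r² = 104/4 = 26.
r = √26 ≈ 5.10.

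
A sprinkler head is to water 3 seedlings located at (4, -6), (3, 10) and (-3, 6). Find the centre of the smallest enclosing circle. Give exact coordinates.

(3.5, 2)

Call the three points A, B, C in the order given.
Side lengths²: AB² = 257, AC² = 193, BC² = 52.
Since AB² = 257 ≥ 193 + 52 = 245, the angle opposite AB is not acute, so the smallest enclosing circle has AB as diameter.
Centre = midpoint of AB = (3.5, 2), r² = 257/4 = 64.25.
Centre = (3.5, 2).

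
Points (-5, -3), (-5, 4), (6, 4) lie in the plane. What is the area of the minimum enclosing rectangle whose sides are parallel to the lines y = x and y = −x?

99

In coordinates u = x + y, v = x − y the rectangle is axis-aligned; the map (x,y)→(u,v) scales areas by 2.
u-values: -8, -1, 10; range = 10 − (-8) = 18.
v-values: -2, -9, 2; range = 2 − (-9) = 11.
Area = (18 × 11) / 2 = 99.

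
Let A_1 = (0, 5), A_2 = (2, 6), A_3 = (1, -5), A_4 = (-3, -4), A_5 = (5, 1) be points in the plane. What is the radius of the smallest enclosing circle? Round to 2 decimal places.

By Welzl's lemma the MEC is supported by two points (diametrically opposite) or three points (on a circumcircle).
The minimum enclosing circle is determined by three boundary points: A_2, A_3, A_4.
Their circumcentre is (5/18, 11/18) with r² = 5185/162.
The farthest remaining point A_5 is at distance² 3637/162 ≤ 5185/162.
r = √(5185/162) ≈ 5.66.

5.66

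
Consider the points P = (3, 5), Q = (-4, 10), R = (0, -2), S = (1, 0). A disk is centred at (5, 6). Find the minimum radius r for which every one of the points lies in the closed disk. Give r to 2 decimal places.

The required radius is the distance from (5, 6) to the farthest point.
Squared distances: 5, 97, 89, 52.
Maximum is 97, attained at Q.
r = √97 ≈ 9.85.

9.85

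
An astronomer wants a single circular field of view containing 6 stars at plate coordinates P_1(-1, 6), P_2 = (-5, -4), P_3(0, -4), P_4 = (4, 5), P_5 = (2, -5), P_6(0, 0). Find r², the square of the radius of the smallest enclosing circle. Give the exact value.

40.5

By Welzl's lemma the MEC is supported by two points (diametrically opposite) or three points (on a circumcircle).
The farthest pair is P_2–P_4 with squared distance 162. The circle on this segment as diameter has centre (-0.5, 0.5) and r² = 162/4 = 40.5.
Check P_1: distance² to centre = 30.5 ≤ 40.5, so it lies inside.
All remaining points lie in this disk, and no smaller disk contains both endpoints, so this is the minimum enclosing circle.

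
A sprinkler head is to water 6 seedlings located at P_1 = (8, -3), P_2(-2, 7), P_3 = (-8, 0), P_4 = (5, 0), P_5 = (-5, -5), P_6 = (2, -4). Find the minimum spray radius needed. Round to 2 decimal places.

8.16

The minimum enclosing circle is determined by three boundary points: P_1, P_2, P_3.
Their circumcentre is (3/26, -23/26) with r² = 22525/338.
The farthest remaining point P_5 is at distance² 14569/338 ≤ 22525/338.
r = √(22525/338) ≈ 8.16.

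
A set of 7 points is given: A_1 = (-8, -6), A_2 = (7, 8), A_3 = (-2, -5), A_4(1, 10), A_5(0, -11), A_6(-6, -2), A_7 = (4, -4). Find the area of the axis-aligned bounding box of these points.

x ranges over [-8, 7], width 15.
y ranges over [-11, 10], height 21.
Area = 15 × 21 = 315.

315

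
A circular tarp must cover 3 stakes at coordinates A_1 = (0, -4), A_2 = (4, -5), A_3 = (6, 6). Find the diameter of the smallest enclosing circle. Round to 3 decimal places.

11.687

Side lengths²: A_1A_2² = 17, A_1A_3² = 136, A_2A_3² = 125.
Since A_1A_3² = 136 < 125 + 17 = 142, the triangle is acute, so the smallest enclosing circle is the circumcircle.
Circumcentre = (153/46, 37/46), r² = 36125/1058.
Diameter = 2r = 2√(36125/1058) ≈ 11.687.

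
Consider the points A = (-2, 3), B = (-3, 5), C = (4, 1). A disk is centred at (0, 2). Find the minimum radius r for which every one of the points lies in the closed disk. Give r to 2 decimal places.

4.24

The required radius is the distance from (0, 2) to the farthest point.
Squared distances: 5, 18, 17.
Maximum is 18, attained at B.
r = √18 ≈ 4.24.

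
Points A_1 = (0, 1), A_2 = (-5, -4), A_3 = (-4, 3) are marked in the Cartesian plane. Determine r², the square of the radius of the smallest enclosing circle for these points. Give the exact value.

125/9

Side lengths²: A_1A_2² = 50, A_1A_3² = 20, A_2A_3² = 50.
Since A_2A_3² = 50 < 50 + 20 = 70, the triangle is acute, so the smallest enclosing circle is the circumcircle.
Circumcentre = (-10/3, -2/3), r² = 125/9.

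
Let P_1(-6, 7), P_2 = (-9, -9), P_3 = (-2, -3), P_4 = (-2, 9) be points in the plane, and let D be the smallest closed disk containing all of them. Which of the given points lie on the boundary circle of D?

P_2, P_4

By Welzl's lemma the MEC is supported by two points (diametrically opposite) or three points (on a circumcircle).
The farthest pair is P_2–P_4 with squared distance 373. The circle on this segment as diameter has centre (-5.5, 0) and r² = 373/4 = 93.25.
Check P_1: distance² to centre = 49.25 ≤ 93.25, so it lies inside.
All remaining points lie in this disk, and no smaller disk contains both endpoints, so this is the minimum enclosing circle.
The points at distance exactly r from the centre are P_2, P_4 — 2 points.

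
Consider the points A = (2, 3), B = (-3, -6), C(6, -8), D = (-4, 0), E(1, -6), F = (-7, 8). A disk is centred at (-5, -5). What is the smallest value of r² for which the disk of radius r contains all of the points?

173

The required radius is the distance from (-5, -5) to the farthest point.
Squared distances: 113, 5, 130, 26, 37, 173.
Maximum is 173, attained at F.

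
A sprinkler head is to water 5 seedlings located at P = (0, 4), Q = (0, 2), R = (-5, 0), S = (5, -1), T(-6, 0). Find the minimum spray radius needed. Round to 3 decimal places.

5.523

The minimum enclosing circle of a finite set is fixed by two of the points (as a diameter) or three (as a circumcircle).
The farthest pair is S–T with squared distance 122. The circle on this segment as diameter has centre (-0.5, -0.5) and r² = 122/4 = 30.5.
Check P: distance² to centre = 20.5 ≤ 30.5, so it lies inside.
All remaining points lie in this disk, and no smaller disk contains both endpoints, so this is the minimum enclosing circle.
r = √(30.5) ≈ 5.523.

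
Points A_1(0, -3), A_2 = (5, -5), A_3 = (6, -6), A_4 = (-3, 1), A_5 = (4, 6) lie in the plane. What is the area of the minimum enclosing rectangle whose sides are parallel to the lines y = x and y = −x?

In coordinates u = x + y, v = x − y the rectangle is axis-aligned; the map (x,y)→(u,v) scales areas by 2.
u-values: -3, 0, 0, -2, 10; range = 10 − (-3) = 13.
v-values: 3, 10, 12, -4, -2; range = 12 − (-4) = 16.
Area = (13 × 16) / 2 = 104.

104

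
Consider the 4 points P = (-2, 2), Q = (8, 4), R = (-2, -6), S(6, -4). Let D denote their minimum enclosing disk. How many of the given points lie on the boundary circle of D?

2

The farthest pair is Q–R with squared distance 200. The circle on this segment as diameter has centre (3, -1) and r² = 200/4 = 50.
Check P: distance² to centre = 34 ≤ 50, so it lies inside.
All remaining points lie in this disk, and no smaller disk contains both endpoints, so this is the minimum enclosing circle.
The points at distance exactly r from the centre are Q, R — 2 points.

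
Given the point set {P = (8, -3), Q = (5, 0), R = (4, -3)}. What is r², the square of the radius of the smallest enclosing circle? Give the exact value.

5

Side lengths²: PQ² = 18, PR² = 16, QR² = 10.
Since PQ² = 18 < 16 + 10 = 26, the triangle is acute, so the smallest enclosing circle is the circumcircle.
Circumcentre = (6, -2), r² = 5.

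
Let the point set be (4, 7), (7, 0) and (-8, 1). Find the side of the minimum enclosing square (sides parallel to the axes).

15

The bounding box has width 15 and height 7.
An axis-aligned square enclosing the set must have side ≥ max(width, height).
So the minimum side is max(15, 7) = 15.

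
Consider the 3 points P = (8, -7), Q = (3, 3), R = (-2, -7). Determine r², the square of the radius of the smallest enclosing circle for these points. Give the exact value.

39.0625

Side lengths²: PQ² = 125, PR² = 100, QR² = 125.
Since QR² = 125 < 125 + 100 = 225, the triangle is acute, so the smallest enclosing circle is the circumcircle.
Circumcentre = (3, -3.25), r² = 39.0625.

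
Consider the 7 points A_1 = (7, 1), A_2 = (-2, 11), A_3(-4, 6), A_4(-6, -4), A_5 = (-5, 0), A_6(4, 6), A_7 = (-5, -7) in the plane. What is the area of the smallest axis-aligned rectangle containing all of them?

x ranges over [-6, 7], width 13.
y ranges over [-7, 11], height 18.
Area = 13 × 18 = 234.

234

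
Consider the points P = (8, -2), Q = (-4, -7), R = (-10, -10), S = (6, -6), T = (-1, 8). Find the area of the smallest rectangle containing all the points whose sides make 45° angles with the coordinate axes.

In coordinates u = x + y, v = x − y the rectangle is axis-aligned; the map (x,y)→(u,v) scales areas by 2.
u-values: 6, -11, -20, 0, 7; range = 7 − (-20) = 27.
v-values: 10, 3, 0, 12, -9; range = 12 − (-9) = 21.
Area = (27 × 21) / 2 = 283.5.

283.5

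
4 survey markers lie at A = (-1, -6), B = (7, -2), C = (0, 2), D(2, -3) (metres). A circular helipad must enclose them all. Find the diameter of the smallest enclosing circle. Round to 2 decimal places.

9.69

The minimum enclosing circle of a finite set is fixed by two of the points (as a diameter) or three (as a circumcircle).
The minimum enclosing circle is determined by three boundary points: A, B, C.
Their circumcentre is (13/6, -7/3) with r² = 845/36.
The farthest remaining point D is at distance² 17/36 ≤ 845/36.
Diameter = 2r = 2√(845/36) ≈ 9.69.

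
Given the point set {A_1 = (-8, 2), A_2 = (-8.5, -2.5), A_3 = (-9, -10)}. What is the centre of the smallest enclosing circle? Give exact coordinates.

(-8.5, -4)

Side lengths²: A_1A_2² = 20.5, A_1A_3² = 145, A_2A_3² = 56.5.
Since A_1A_3² = 145 ≥ 56.5 + 20.5 = 77, the angle opposite A_1A_3 is not acute, so the smallest enclosing circle has A_1A_3 as diameter.
Centre = midpoint of A_1A_3 = (-8.5, -4), r² = 145/4 = 36.25.
Centre = (-8.5, -4).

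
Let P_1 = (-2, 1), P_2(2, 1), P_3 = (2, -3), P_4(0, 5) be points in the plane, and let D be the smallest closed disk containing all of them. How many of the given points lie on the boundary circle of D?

A smallest enclosing disk is always determined by at most three of the input points on its boundary.
The farthest pair is P_3–P_4 with squared distance 68. The circle on this segment as diameter has centre (1, 1) and r² = 68/4 = 17.
Check P_1: distance² to centre = 9 ≤ 17, so it lies inside.
All remaining points lie in this disk, and no smaller disk contains both endpoints, so this is the minimum enclosing circle.
The points at distance exactly r from the centre are P_3, P_4 — 2 points.

2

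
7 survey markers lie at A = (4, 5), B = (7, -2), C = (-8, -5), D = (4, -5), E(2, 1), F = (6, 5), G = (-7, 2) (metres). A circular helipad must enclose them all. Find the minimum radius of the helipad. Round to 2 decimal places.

8.60

A smallest enclosing disk is always determined by at most three of the input points on its boundary.
The farthest pair is C–F with squared distance 296. The circle on this segment as diameter has centre (-1, 0) and r² = 296/4 = 74.
Check A: distance² to centre = 50 ≤ 74, so it lies inside.
All remaining points lie in this disk, and no smaller disk contains both endpoints, so this is the minimum enclosing circle.
r = √74 ≈ 8.60.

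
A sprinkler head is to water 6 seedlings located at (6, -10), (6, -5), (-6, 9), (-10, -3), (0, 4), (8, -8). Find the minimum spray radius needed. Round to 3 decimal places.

11.236

By Welzl's lemma the MEC is supported by two points (diametrically opposite) or three points (on a circumcircle).
The farthest pair is (6, -10)–(-6, 9) with squared distance 505. The circle on this segment as diameter has centre (0, -0.5) and r² = 505/4 = 126.25.
Check (6, -5): distance² to centre = 56.25 ≤ 126.25, so it lies inside.
All remaining points lie in this disk, and no smaller disk contains both endpoints, so this is the minimum enclosing circle.
r = √(126.25) ≈ 11.236.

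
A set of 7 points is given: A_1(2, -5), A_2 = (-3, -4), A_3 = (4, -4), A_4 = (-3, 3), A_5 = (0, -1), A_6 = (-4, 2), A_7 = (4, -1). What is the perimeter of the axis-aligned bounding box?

Width = max x − min x = 4 − (-4) = 8.
Height = max y − min y = 3 − (-5) = 8.
Perimeter = 2(8 + 8) = 32.

32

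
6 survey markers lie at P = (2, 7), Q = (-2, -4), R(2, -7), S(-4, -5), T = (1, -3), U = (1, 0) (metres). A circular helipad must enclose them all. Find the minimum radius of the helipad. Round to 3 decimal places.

7.071

The minimum enclosing circle of a finite set is fixed by two of the points (as a diameter) or three (as a circumcircle).
The minimum enclosing circle is determined by three boundary points: P, R, S.
Their circumcentre is (1, 0) with r² = 50.
The farthest remaining point Q is at distance² 25 ≤ 50.
r = √50 ≈ 7.071.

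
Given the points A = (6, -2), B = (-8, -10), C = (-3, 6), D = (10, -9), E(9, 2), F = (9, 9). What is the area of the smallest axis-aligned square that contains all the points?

The bounding box has width 18 and height 19.
An axis-aligned square enclosing the set must have side ≥ max(width, height).
So the minimum side is max(18, 19) = 19.
Area = 19² = 361.

361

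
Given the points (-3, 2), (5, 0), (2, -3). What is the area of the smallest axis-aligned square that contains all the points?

64

The bounding box has width 8 and height 5.
An axis-aligned square enclosing the set must have side ≥ max(width, height).
So the minimum side is max(8, 5) = 8.
Area = 8² = 64.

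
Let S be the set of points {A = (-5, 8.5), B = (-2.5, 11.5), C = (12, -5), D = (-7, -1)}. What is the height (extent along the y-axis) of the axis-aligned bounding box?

max y = 11.5, min y = -5, so height = 16.5.

16.5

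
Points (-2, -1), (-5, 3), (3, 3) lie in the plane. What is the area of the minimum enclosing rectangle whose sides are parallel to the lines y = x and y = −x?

In coordinates u = x + y, v = x − y the rectangle is axis-aligned; the map (x,y)→(u,v) scales areas by 2.
u-values: -3, -2, 6; range = 6 − (-3) = 9.
v-values: -1, -8, 0; range = 0 − (-8) = 8.
Area = (9 × 8) / 2 = 36.

36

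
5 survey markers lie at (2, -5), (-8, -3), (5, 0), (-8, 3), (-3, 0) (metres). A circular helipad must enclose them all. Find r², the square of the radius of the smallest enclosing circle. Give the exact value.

7921/169

A smallest enclosing disk is always determined by at most three of the input points on its boundary.
The minimum enclosing circle is determined by three boundary points: (-8, -3), (5, 0), (-8, 3).
Their circumcentre is (-24/13, 0) with r² = 7921/169.
The farthest remaining point (2, -5) is at distance² 6725/169 ≤ 7921/169.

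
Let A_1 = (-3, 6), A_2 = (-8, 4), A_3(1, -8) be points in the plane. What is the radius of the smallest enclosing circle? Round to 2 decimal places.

7.54

Side lengths²: A_1A_2² = 29, A_1A_3² = 212, A_2A_3² = 225.
Since A_2A_3² = 225 < 212 + 29 = 241, the triangle is acute, so the smallest enclosing circle is the circumcircle.
Circumcentre = (-75/26, -20/13), r² = 38425/676.
r = √(38425/676) ≈ 7.54.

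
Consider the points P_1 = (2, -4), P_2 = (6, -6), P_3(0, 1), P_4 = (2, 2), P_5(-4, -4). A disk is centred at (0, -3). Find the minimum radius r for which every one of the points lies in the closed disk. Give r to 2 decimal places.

The required radius is the distance from (0, -3) to the farthest point.
Squared distances: 5, 45, 16, 29, 17.
Maximum is 45, attained at P_2.
r = √45 ≈ 6.71.

6.71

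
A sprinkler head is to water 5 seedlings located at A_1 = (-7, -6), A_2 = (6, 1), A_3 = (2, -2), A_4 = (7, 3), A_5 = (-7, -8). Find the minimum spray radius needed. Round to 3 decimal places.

By Welzl's lemma the MEC is supported by two points (diametrically opposite) or three points (on a circumcircle).
The farthest pair is A_4–A_5 with squared distance 317. The circle on this segment as diameter has centre (0, -2.5) and r² = 317/4 = 79.25.
Check A_1: distance² to centre = 61.25 ≤ 79.25, so it lies inside.
All remaining points lie in this disk, and no smaller disk contains both endpoints, so this is the minimum enclosing circle.
r = √(79.25) ≈ 8.902.

8.902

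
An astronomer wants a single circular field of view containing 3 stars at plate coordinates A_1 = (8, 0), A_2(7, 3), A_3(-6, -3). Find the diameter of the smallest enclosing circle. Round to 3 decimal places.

Side lengths²: A_1A_2² = 10, A_1A_3² = 205, A_2A_3² = 205.
Since A_2A_3² = 205 < 205 + 10 = 215, the triangle is acute, so the smallest enclosing circle is the circumcircle.
Circumcentre = (5/6, -13/18), r² = 8405/162.
Diameter = 2r = 2√(8405/162) ≈ 14.406.

14.406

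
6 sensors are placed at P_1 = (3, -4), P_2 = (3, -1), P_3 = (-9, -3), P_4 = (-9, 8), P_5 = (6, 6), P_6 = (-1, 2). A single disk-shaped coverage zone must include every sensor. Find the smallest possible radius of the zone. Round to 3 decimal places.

The minimum enclosing circle is determined by three boundary points: P_3, P_4, P_5.
Their circumcentre is (-2.1, 2.5) with r² = 77.86.
The farthest remaining point P_1 is at distance² 68.26 ≤ 77.86.
r = √(77.86) ≈ 8.824.

8.824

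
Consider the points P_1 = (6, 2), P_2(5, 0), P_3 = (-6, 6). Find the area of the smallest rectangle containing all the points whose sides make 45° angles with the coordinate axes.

68

In coordinates u = x + y, v = x − y the rectangle is axis-aligned; the map (x,y)→(u,v) scales areas by 2.
u-values: 8, 5, 0; range = 8 − 0 = 8.
v-values: 4, 5, -12; range = 5 − (-12) = 17.
Area = (8 × 17) / 2 = 68.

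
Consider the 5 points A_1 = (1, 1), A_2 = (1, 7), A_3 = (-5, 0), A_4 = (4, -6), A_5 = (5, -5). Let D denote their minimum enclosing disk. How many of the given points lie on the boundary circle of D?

3

A smallest enclosing disk is always determined by at most three of the input points on its boundary.
The minimum enclosing circle is determined by three boundary points: A_2, A_3, A_4.
Their circumcentre is (113/66, 7/22) with r² = 98345/2178.
The farthest remaining point A_5 is at distance² 85145/2178 ≤ 98345/2178.
The points at distance exactly r from the centre are A_2, A_3, A_4 — 3 points.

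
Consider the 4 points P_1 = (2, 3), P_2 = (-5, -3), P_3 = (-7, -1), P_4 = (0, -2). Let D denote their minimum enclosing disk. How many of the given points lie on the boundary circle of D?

2

A smallest enclosing disk is always determined by at most three of the input points on its boundary.
The farthest pair is P_1–P_3 with squared distance 97. The circle on this segment as diameter has centre (-2.5, 1) and r² = 97/4 = 24.25.
Check P_2: distance² to centre = 22.25 ≤ 24.25, so it lies inside.
All remaining points lie in this disk, and no smaller disk contains both endpoints, so this is the minimum enclosing circle.
The points at distance exactly r from the centre are P_1, P_3 — 2 points.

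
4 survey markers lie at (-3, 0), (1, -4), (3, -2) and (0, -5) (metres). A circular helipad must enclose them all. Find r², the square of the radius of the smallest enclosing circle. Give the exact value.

A smallest enclosing disk is always determined by at most three of the input points on its boundary.
The minimum enclosing circle is determined by three boundary points: (-3, 0), (3, -2), (0, -5).
Their circumcentre is (-0.25, -1.75) with r² = 10.625.
The farthest remaining point (1, -4) is at distance² 6.625 ≤ 10.625.

10.625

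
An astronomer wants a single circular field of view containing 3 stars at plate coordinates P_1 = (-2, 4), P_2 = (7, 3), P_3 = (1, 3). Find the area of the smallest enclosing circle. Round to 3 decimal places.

64.403

Side lengths²: P_1P_2² = 82, P_1P_3² = 10, P_2P_3² = 36.
Since P_1P_2² = 82 ≥ 36 + 10 = 46, the angle opposite P_1P_2 is not acute, so the smallest enclosing circle has P_1P_2 as diameter.
Centre = midpoint of P_1P_2 = (2.5, 3.5), r² = 82/4 = 20.5.
Area = π·r² = π·20.5 ≈ 64.403.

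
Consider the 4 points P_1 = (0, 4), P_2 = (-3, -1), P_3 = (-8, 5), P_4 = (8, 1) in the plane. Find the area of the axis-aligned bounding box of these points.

x ranges over [-8, 8], width 16.
y ranges over [-1, 5], height 6.
Area = 16 × 6 = 96.

96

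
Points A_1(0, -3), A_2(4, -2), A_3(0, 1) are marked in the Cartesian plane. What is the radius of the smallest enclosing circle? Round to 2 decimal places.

2.58

Side lengths²: A_1A_2² = 17, A_1A_3² = 16, A_2A_3² = 25.
Since A_2A_3² = 25 < 17 + 16 = 33, the triangle is acute, so the smallest enclosing circle is the circumcircle.
Circumcentre = (1.625, -1), r² = 6.640625.
r = √(6.640625) ≈ 2.58.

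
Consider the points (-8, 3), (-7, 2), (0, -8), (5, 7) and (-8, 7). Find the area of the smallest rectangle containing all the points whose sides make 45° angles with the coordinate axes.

230

In coordinates u = x + y, v = x − y the rectangle is axis-aligned; the map (x,y)→(u,v) scales areas by 2.
u-values: -5, -5, -8, 12, -1; range = 12 − (-8) = 20.
v-values: -11, -9, 8, -2, -15; range = 8 − (-15) = 23.
Area = (20 × 23) / 2 = 230.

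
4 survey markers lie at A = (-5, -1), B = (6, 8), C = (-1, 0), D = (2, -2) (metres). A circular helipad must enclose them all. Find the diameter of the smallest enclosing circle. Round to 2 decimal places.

By Welzl's lemma the MEC is supported by two points (diametrically opposite) or three points (on a circumcircle).
The farthest pair is A–B with squared distance 202. The circle on this segment as diameter has centre (0.5, 3.5) and r² = 202/4 = 50.5.
Check C: distance² to centre = 14.5 ≤ 50.5, so it lies inside.
All remaining points lie in this disk, and no smaller disk contains both endpoints, so this is the minimum enclosing circle.
Diameter = 2r = 2√(50.5) ≈ 14.21.

14.21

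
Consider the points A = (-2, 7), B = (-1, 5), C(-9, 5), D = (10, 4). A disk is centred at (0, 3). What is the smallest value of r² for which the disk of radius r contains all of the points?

101

The required radius is the distance from (0, 3) to the farthest point.
Squared distances: 20, 5, 85, 101.
Maximum is 101, attained at D.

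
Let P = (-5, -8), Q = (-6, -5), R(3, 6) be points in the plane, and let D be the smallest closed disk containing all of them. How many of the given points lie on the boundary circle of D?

Side lengths²: PQ² = 10, PR² = 260, QR² = 202.
Since PR² = 260 ≥ 202 + 10 = 212, the angle opposite PR is not acute, so the smallest enclosing circle has PR as diameter.
Centre = midpoint of PR = (-1, -1), r² = 260/4 = 65.
The points at distance exactly r from the centre are P, R — 2 points.

2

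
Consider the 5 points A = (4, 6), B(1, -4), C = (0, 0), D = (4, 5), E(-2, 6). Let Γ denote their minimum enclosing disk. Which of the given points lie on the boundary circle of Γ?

A smallest enclosing disk is always determined by at most three of the input points on its boundary.
The minimum enclosing circle is determined by three boundary points: A, B, E.
Their circumcentre is (1, 1.45) with r² = 29.7025.
The farthest remaining point D is at distance² 21.6025 ≤ 29.7025.
The points at distance exactly r from the centre are A, B, E — 3 points.

A, B, E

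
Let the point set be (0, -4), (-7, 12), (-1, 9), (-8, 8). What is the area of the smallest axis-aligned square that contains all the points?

The bounding box has width 8 and height 16.
An axis-aligned square enclosing the set must have side ≥ max(width, height).
So the minimum side is max(8, 16) = 16.
Area = 16² = 256.

256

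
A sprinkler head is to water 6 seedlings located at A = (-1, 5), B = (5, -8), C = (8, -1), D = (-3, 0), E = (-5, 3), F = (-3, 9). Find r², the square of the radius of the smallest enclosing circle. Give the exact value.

The farthest pair is B–F with squared distance 353. The circle on this segment as diameter has centre (1, 0.5) and r² = 353/4 = 88.25.
Check A: distance² to centre = 24.25 ≤ 88.25, so it lies inside.
All remaining points lie in this disk, and no smaller disk contains both endpoints, so this is the minimum enclosing circle.

88.25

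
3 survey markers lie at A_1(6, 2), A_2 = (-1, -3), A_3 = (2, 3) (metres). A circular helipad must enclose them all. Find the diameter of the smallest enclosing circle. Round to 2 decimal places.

8.60

Side lengths²: A_1A_2² = 74, A_1A_3² = 17, A_2A_3² = 45.
Since A_1A_2² = 74 ≥ 45 + 17 = 62, the angle opposite A_1A_2 is not acute, so the smallest enclosing circle has A_1A_2 as diameter.
Centre = midpoint of A_1A_2 = (2.5, -0.5), r² = 74/4 = 18.5.
Diameter = 2r = 2√(18.5) ≈ 8.60.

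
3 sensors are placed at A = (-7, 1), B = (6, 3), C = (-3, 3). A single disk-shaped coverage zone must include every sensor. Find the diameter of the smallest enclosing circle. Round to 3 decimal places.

Side lengths²: AB² = 173, AC² = 20, BC² = 81.
Since AB² = 173 ≥ 81 + 20 = 101, the angle opposite AB is not acute, so the smallest enclosing circle has AB as diameter.
Centre = midpoint of AB = (-0.5, 2), r² = 173/4 = 43.25.
Diameter = 2r = 2√(43.25) ≈ 13.153.

13.153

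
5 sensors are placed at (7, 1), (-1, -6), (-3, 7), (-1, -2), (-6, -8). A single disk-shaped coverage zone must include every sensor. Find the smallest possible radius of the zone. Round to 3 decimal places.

8.395

A smallest enclosing disk is always determined by at most three of the input points on its boundary.
The minimum enclosing circle is determined by three boundary points: (7, 1), (-3, 7), (-6, -8).
Their circumcentre is (-31/28, -33/28) with r² = 27625/392.
The farthest remaining point (-1, -6) is at distance² 9117/392 ≤ 27625/392.
r = √(27625/392) ≈ 8.395.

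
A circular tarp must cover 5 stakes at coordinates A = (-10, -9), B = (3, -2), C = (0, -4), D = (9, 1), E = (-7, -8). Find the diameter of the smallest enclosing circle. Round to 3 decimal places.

A smallest enclosing disk is always determined by at most three of the input points on its boundary.
The farthest pair is A–D with squared distance 461. The circle on this segment as diameter has centre (-0.5, -4) and r² = 461/4 = 115.25.
Check B: distance² to centre = 16.25 ≤ 115.25, so it lies inside.
All remaining points lie in this disk, and no smaller disk contains both endpoints, so this is the minimum enclosing circle.
Diameter = 2r = 2√(115.25) ≈ 21.471.

21.471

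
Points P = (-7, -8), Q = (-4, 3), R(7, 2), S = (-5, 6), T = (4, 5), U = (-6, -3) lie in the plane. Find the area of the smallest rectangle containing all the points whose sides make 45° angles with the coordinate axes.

In coordinates u = x + y, v = x − y the rectangle is axis-aligned; the map (x,y)→(u,v) scales areas by 2.
u-values: -15, -1, 9, 1, 9, -9; range = 9 − (-15) = 24.
v-values: 1, -7, 5, -11, -1, -3; range = 5 − (-11) = 16.
Area = (24 × 16) / 2 = 192.

192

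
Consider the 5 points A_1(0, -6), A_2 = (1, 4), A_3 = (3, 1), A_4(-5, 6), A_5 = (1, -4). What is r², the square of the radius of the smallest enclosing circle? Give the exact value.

A smallest enclosing disk is always determined by at most three of the input points on its boundary.
The farthest pair is A_1–A_4 with squared distance 169. The circle on this segment as diameter has centre (-2.5, 0) and r² = 169/4 = 42.25.
Check A_2: distance² to centre = 28.25 ≤ 42.25, so it lies inside.
All remaining points lie in this disk, and no smaller disk contains both endpoints, so this is the minimum enclosing circle.

42.25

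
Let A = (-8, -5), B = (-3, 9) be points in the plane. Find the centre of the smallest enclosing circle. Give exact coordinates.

The smallest circle enclosing two points has them as diameter endpoints.
Centre = midpoint = (-5.5, 2); r² = |AB|²/4 = 221/4 = 55.25.
Centre = (-5.5, 2).

(-5.5, 2)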